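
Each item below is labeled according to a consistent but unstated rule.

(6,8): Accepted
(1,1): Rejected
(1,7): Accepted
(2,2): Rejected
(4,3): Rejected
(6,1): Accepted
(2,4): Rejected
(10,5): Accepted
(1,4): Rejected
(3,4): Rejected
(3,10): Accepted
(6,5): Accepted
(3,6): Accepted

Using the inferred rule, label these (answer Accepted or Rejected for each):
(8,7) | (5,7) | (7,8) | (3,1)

Accepted, Accepted, Accepted, Rejected

All 'Accepted' examples share one property — max ≥ 5 — and every 'Rejected' example lacks it.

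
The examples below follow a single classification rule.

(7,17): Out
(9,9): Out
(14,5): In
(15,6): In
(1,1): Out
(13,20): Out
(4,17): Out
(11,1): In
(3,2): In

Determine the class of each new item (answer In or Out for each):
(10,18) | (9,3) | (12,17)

A rule that fits every label: first > second — true of each 'In' example, false of each 'Out' one.
(10,18): 10 < 18, doesn't match → Out.
(9,3): 9 > 3, fits → In.
(12,17): 12 < 17, doesn't match → Out.

Out, In, Out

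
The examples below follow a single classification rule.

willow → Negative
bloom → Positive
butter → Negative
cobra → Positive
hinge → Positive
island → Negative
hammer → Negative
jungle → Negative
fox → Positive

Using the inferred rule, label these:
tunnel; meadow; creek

Negative, Negative, Positive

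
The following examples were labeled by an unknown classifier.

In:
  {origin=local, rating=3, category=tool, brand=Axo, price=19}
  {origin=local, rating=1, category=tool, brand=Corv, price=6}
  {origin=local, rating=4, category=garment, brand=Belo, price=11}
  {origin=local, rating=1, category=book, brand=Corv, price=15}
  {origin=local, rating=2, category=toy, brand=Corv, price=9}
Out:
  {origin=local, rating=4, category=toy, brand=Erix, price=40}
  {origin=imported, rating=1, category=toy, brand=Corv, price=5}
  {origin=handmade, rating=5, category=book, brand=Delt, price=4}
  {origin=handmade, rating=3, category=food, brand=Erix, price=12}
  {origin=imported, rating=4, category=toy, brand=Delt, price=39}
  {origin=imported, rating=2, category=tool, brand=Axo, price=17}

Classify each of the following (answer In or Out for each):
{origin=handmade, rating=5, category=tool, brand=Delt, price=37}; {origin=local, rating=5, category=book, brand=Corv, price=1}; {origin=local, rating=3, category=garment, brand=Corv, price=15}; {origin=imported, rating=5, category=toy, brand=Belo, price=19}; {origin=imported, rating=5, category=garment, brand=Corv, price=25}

The simplest hypothesis consistent with all the labels is: origin is local AND price ≤ 19.
{origin=handmade, rating=5, category=tool, brand=Delt, price=37} → origin is handmade, price = 37 → Out. {origin=local, rating=5, category=book, brand=Corv, price=1} → origin is local, price = 1 → In. {origin=local, rating=3, category=garment, brand=Corv, price=15} → origin is local, price = 15 → In. {origin=imported, rating=5, category=toy, brand=Belo, price=19} → origin is imported, price = 19 → Out. {origin=imported, rating=5, category=garment, brand=Corv, price=25} → origin is imported, price = 25 → Out.

Out, In, In, Out, Out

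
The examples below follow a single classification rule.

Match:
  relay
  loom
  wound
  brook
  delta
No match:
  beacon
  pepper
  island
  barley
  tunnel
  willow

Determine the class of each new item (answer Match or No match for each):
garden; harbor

A rule that fits every label: length ≤ 5 — true of each 'Match' example, false of each 'No match' one.
garden — length 6, hence No match.
harbor — length 6, hence No match.

No match, No match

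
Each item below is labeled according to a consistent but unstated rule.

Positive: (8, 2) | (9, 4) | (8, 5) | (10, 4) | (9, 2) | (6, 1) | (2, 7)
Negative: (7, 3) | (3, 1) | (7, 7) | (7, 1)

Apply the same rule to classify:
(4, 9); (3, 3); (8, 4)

Positive, Negative, Positive

Looking at the examples, the only property every 'Positive' case has and every 'Negative' case lacks is: product is even.
Positive: (4, 9), since 4·9 = 36.
Negative: (3, 3), since 3·3 = 9.
Positive: (8, 4), since 8·4 = 32.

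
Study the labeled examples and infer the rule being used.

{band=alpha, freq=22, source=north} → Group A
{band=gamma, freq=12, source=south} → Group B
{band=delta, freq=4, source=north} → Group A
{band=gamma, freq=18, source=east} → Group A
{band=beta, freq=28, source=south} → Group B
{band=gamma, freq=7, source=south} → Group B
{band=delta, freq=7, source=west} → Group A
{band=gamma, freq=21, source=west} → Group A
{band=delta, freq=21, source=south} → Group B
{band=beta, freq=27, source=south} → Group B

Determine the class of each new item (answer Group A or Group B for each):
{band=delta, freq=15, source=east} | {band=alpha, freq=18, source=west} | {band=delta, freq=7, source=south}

The rule appears to be: source is not south.
{band=delta, freq=15, source=east}: source is east, checks out → Group A. {band=alpha, freq=18, source=west}: source is west, checks out → Group A. {band=delta, freq=7, source=south}: source is south, does not pass → Group B.

Group A, Group A, Group B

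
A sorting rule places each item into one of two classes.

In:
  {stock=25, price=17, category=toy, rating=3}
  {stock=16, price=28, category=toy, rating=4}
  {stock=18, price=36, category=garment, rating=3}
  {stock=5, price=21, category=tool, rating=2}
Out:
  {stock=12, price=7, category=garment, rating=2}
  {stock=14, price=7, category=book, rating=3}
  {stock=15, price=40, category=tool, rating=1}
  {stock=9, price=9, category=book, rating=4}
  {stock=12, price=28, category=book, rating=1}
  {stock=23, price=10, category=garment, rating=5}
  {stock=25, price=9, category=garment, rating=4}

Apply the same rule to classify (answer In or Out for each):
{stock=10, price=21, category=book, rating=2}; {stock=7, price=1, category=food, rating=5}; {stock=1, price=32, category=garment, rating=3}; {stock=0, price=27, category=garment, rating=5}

The classifier is using: rating ≥ 2 AND price ≥ 17.
{stock=10, price=21, category=book, rating=2}: rating = 2, price = 21, fits → In.
{stock=7, price=1, category=food, rating=5}: rating = 5, price = 1, doesn't match → Out.
{stock=1, price=32, category=garment, rating=3}: rating = 3, price = 32, fits → In.
{stock=0, price=27, category=garment, rating=5}: rating = 5, price = 27, fits → In.

In, Out, In, In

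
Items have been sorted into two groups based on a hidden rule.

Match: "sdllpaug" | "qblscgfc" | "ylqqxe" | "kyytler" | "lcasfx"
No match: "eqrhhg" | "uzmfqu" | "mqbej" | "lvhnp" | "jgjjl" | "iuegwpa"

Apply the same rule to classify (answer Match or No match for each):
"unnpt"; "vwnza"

No match, No match

The distinguishing property — length ≥ 6 AND contains 'l' — holds for all the 'Match' cases and none of the 'No match' cases.
"unnpt": length 5, no 'l', fails the rule → No match.
"vwnza": length 5, no 'l', fails the rule → No match.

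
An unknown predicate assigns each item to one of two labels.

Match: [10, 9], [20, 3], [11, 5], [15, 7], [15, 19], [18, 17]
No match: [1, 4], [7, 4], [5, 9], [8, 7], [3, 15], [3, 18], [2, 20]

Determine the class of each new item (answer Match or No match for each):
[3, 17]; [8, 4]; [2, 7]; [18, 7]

No match, No match, No match, Match

One predicate separates the groups cleanly: first ≥ 9.
[3, 17]: No match (first 3). [8, 4]: No match (first 8). [2, 7]: No match (first 2). [18, 7]: Match (first 18).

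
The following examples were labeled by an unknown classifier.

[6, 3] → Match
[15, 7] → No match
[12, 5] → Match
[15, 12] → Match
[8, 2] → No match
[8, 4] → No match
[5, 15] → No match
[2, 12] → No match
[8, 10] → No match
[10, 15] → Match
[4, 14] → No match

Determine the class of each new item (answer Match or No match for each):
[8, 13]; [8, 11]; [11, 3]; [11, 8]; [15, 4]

Match, Match, No match, Match, Match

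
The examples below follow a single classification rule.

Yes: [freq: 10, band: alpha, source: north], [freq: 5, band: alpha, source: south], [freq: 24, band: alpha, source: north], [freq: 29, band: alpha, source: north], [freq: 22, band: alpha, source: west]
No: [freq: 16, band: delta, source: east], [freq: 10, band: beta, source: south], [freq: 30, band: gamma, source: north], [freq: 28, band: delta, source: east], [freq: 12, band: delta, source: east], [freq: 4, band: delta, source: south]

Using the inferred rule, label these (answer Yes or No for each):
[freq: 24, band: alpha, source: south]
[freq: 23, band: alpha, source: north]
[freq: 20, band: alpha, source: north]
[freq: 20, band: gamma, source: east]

Yes, Yes, Yes, No

Rule: band is alpha. This holds for each 'Yes' example and fails for each 'No' one.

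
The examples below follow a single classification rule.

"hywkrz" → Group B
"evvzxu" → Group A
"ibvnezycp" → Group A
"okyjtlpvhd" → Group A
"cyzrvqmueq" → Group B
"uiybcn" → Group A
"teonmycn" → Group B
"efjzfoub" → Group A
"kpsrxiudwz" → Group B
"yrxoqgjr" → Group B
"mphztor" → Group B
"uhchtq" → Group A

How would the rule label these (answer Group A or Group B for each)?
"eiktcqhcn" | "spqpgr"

Group A, Group B

Looking at the examples, the only property every 'Group A' case has and every 'Group B' case lacks is: starts with a vowel.
"eiktcqhcn": starts with 'e', fits → Group A.
"spqpgr": starts with 's', doesn't match → Group B.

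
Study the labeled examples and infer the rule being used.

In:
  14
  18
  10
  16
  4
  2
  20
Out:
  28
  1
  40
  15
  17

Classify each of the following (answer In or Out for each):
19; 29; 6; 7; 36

The rule appears to be: even AND at most 20.
Out: 19, since 19 is odd, 19 ≤ 20. Out: 29, since 29 is odd, 29 > 20. In: 6, since 6 is even, 6 ≤ 20. Out: 7, since 7 is odd, 7 ≤ 20. Out: 36, since 36 is even, 36 > 20.

Out, Out, In, Out, Out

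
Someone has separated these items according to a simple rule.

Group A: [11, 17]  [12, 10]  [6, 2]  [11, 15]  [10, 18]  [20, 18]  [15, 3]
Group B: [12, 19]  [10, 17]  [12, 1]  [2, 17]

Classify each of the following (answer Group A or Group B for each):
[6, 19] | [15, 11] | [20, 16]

Checking candidate rules against both groups, what survives is: sum is even.
[6, 19]: 6+19 = 25 — fails this test, so Group B.
[15, 11]: 15+11 = 26 — checks out, so Group A.
[20, 16]: 20+16 = 36 — checks out, so Group A.

Group B, Group A, Group A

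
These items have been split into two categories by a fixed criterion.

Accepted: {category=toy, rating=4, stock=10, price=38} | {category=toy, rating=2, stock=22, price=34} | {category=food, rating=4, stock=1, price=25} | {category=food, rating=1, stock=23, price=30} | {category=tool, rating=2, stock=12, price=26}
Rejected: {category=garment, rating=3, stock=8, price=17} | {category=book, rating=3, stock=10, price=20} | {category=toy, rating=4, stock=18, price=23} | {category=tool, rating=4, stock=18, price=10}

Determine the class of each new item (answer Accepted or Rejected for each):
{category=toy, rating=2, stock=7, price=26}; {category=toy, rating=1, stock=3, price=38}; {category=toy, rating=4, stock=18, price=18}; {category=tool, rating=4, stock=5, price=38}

The pattern is that an item is 'Accepted' exactly when: price ≥ 25.
{category=toy, rating=2, stock=7, price=26}: price = 26 — checks out, so Accepted.
{category=toy, rating=1, stock=3, price=38}: price = 38 — checks out, so Accepted.
{category=toy, rating=4, stock=18, price=18}: price = 18 — doesn't qualify, so Rejected.
{category=tool, rating=4, stock=5, price=38}: price = 38 — checks out, so Accepted.

Accepted, Accepted, Rejected, Accepted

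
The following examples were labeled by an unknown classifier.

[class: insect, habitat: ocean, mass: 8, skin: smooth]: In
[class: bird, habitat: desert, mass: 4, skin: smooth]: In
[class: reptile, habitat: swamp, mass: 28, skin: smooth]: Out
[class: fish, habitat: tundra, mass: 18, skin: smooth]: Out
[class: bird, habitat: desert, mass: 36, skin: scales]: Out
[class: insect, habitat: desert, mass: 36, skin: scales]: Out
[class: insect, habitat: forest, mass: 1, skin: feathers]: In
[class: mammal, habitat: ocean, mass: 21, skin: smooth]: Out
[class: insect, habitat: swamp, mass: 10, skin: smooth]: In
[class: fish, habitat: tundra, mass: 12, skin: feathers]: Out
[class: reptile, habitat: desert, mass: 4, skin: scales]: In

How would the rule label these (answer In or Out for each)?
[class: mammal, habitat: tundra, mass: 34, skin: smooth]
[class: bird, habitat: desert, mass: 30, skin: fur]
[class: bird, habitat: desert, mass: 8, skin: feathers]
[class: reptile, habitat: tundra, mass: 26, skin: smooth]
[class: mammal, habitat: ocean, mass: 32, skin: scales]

One predicate separates the groups cleanly: mass ≤ 10.
Out: [class: mammal, habitat: tundra, mass: 34, skin: smooth], since mass = 34.
Out: [class: bird, habitat: desert, mass: 30, skin: fur], since mass = 30.
In: [class: bird, habitat: desert, mass: 8, skin: feathers], since mass = 8.
Out: [class: reptile, habitat: tundra, mass: 26, skin: smooth], since mass = 26.
Out: [class: mammal, habitat: ocean, mass: 32, skin: scales], since mass = 32.

Out, Out, In, Out, Out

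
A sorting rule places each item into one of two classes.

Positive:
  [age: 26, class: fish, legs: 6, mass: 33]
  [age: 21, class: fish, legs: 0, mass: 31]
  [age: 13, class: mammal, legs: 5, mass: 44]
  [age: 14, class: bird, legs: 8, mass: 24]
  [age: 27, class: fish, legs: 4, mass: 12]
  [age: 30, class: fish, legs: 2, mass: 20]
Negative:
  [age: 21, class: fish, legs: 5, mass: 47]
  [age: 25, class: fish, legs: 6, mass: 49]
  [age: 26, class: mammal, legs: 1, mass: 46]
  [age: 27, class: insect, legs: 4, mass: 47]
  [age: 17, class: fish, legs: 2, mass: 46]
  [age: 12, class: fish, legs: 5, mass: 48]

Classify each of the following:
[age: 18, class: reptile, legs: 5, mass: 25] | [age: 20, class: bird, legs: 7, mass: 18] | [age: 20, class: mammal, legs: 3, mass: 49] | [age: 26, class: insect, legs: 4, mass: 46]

Positive, Positive, Negative, Negative

The classifier is using: mass ≤ 44.
[age: 18, class: reptile, legs: 5, mass: 25] → mass = 25 → Positive. [age: 20, class: bird, legs: 7, mass: 18] → mass = 18 → Positive. [age: 20, class: mammal, legs: 3, mass: 49] → mass = 49 → Negative. [age: 26, class: insect, legs: 4, mass: 46] → mass = 46 → Negative.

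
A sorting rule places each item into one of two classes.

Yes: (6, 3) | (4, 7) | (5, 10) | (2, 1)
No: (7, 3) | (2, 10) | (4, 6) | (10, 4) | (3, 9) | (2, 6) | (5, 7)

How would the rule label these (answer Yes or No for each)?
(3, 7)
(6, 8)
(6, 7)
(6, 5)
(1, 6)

No, No, Yes, Yes, Yes

The rule appears to be: sum is odd.
(3, 7): No (3+7 = 10). (6, 8): No (6+8 = 14). (6, 7): Yes (6+7 = 13). (6, 5): Yes (6+5 = 11). (1, 6): Yes (1+6 = 7).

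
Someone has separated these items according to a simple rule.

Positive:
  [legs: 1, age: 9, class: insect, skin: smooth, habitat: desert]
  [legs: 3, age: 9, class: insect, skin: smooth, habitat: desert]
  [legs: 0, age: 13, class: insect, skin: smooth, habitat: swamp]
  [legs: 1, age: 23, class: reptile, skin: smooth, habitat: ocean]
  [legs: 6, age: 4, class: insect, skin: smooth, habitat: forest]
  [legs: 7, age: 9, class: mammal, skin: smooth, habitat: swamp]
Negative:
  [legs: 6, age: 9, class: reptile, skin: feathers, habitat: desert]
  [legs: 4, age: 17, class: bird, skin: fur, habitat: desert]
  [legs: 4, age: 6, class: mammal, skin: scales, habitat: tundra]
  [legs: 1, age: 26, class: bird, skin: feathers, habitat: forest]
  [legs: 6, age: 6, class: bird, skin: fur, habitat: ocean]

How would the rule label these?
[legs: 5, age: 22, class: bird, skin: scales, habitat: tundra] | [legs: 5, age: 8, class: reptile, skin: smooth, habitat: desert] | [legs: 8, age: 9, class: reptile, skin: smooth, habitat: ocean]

Every 'Positive' example satisfies: skin is smooth. None of the 'Negative' examples do.
[legs: 5, age: 22, class: bird, skin: scales, habitat: tundra] → skin is scales → Negative. [legs: 5, age: 8, class: reptile, skin: smooth, habitat: desert] → skin is smooth → Positive. [legs: 8, age: 9, class: reptile, skin: smooth, habitat: ocean] → skin is smooth → Positive.

Negative, Positive, Positive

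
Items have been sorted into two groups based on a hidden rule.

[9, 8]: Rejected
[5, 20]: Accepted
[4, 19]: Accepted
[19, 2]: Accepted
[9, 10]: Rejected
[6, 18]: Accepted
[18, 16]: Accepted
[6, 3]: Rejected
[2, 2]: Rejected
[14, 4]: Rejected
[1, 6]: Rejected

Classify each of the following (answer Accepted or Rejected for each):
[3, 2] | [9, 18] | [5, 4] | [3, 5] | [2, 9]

A rule that fits every label: sum ≥ 21 — true of each 'Accepted' example, false of each 'Rejected' one.

Rejected, Accepted, Rejected, Rejected, Rejected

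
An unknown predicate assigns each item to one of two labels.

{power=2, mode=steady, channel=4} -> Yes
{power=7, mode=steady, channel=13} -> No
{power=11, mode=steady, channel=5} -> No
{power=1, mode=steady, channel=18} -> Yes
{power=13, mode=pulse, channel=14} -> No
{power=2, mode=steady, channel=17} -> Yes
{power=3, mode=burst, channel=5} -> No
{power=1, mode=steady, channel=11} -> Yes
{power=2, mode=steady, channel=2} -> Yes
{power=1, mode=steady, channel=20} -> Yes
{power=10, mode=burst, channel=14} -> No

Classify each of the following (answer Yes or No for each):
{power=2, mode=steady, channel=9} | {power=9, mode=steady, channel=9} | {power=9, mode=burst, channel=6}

Yes, No, No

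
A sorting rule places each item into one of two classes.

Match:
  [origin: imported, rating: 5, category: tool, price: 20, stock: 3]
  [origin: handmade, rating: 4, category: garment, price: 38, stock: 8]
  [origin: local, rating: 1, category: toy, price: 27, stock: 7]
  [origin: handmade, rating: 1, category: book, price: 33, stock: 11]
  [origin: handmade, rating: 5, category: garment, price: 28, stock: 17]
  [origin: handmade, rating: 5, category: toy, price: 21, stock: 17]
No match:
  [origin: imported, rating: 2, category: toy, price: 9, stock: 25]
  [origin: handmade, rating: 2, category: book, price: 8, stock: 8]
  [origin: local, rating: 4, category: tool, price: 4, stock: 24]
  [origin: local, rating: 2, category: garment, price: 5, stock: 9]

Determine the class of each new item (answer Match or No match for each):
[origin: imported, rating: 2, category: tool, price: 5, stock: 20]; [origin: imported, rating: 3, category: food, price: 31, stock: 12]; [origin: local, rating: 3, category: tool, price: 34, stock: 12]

No match, Match, Match

The distinguishing property — price ≥ 20 — holds for all the 'Match' cases and none of the 'No match' cases.
[origin: imported, rating: 2, category: tool, price: 5, stock: 20]: price = 5, lacks this property → No match. [origin: imported, rating: 3, category: food, price: 31, stock: 12]: price = 31, satisfies this → Match. [origin: local, rating: 3, category: tool, price: 34, stock: 12]: price = 34, satisfies this → Match.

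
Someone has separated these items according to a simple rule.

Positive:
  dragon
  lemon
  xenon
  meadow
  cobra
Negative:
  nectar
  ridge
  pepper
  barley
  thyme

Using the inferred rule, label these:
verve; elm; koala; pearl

Negative, Negative, Positive, Negative

Looking at the examples, the only property every 'Positive' case has and every 'Negative' case lacks is: contains 'o'.
verve: no 'o' — fails the rule, so Negative.
elm: no 'o' — fails the rule, so Negative.
koala: has 'o' — satisfies this, so Positive.
pearl: no 'o' — fails the rule, so Negative.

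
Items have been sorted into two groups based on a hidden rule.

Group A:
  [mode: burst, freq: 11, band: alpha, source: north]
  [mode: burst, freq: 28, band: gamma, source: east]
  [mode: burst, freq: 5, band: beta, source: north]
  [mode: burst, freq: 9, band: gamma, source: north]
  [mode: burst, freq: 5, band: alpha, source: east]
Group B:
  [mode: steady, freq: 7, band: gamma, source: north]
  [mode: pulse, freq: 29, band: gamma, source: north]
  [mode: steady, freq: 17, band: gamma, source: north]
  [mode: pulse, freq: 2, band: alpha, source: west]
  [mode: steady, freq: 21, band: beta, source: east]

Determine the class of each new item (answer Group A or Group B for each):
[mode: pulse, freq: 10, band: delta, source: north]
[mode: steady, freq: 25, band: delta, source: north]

Group B, Group B

The pattern is that an item is 'Group A' exactly when: mode is burst.
[mode: pulse, freq: 10, band: delta, source: north] — mode is pulse, hence Group B. [mode: steady, freq: 25, band: delta, source: north] — mode is steady, hence Group B.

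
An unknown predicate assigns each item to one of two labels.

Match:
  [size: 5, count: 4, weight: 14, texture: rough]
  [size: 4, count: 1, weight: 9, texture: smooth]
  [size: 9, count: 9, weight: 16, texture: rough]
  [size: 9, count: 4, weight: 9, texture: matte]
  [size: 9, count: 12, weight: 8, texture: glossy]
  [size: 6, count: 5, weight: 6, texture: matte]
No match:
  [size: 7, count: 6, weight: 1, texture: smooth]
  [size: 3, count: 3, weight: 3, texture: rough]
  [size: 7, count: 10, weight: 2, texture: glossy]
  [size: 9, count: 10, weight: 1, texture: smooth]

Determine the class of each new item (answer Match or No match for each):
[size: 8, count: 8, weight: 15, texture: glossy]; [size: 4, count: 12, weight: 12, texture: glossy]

Match, Match

The pattern is that an item is 'Match' exactly when: weight ≥ 6.
[size: 8, count: 8, weight: 15, texture: glossy]: weight = 15, qualifies → Match. [size: 4, count: 12, weight: 12, texture: glossy]: weight = 12, qualifies → Match.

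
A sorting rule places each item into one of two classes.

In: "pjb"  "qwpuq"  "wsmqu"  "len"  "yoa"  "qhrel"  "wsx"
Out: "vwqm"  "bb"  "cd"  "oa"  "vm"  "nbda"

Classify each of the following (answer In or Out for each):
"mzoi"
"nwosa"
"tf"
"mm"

Out, In, Out, Out

The simplest hypothesis consistent with all the labels is: odd length.
"mzoi": length 4 — doesn't match, so Out. "nwosa": length 5 — checks out, so In. "tf": length 2 — doesn't match, so Out. "mm": length 2 — doesn't match, so Out.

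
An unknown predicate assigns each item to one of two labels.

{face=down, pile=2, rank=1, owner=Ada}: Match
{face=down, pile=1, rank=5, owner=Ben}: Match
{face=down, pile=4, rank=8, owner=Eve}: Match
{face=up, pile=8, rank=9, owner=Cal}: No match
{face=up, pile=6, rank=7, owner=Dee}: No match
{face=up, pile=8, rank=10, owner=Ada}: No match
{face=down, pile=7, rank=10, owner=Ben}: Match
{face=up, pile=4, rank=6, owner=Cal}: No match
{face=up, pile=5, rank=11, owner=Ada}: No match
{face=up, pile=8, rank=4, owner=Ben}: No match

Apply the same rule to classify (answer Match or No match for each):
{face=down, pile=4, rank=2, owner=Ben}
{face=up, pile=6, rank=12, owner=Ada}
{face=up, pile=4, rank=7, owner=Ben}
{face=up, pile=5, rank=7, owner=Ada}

Match, No match, No match, No match

One predicate separates the groups cleanly: face is down.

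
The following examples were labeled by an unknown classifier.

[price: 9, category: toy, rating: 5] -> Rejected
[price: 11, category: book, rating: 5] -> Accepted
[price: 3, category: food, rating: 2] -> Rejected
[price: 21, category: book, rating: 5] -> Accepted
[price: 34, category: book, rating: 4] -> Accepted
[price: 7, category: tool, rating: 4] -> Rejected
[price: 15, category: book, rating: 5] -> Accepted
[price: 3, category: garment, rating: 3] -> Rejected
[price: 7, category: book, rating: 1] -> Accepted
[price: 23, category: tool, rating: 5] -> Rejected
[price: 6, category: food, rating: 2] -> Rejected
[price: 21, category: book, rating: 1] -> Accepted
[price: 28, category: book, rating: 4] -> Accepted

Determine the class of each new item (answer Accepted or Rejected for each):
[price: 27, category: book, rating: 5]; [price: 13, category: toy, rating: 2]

Accepted, Rejected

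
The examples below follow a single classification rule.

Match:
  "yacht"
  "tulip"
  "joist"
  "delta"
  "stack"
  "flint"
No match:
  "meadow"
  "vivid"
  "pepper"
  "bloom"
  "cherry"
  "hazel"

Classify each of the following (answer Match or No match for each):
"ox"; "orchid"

No match, No match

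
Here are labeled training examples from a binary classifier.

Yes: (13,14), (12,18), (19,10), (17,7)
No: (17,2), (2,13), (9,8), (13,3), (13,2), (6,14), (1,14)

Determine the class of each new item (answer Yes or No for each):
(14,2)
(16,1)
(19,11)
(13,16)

One predicate separates the groups cleanly: sum ≥ 24.
(14,2): No (14+2 = 16).
(16,1): No (16+1 = 17).
(19,11): Yes (19+11 = 30).
(13,16): Yes (13+16 = 29).

No, No, Yes, Yes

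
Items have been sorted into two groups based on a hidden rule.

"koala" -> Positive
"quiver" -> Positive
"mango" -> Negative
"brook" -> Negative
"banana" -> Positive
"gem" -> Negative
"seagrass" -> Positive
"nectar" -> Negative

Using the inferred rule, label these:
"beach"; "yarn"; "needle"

Negative, Negative, Positive

A rule that fits every label: has ≥ 3 vowels — true of each 'Positive' example, false of each 'Negative' one.
"beach" — 2 vowels, hence Negative. "yarn" — 1 vowel, hence Negative. "needle" — 3 vowels, hence Positive.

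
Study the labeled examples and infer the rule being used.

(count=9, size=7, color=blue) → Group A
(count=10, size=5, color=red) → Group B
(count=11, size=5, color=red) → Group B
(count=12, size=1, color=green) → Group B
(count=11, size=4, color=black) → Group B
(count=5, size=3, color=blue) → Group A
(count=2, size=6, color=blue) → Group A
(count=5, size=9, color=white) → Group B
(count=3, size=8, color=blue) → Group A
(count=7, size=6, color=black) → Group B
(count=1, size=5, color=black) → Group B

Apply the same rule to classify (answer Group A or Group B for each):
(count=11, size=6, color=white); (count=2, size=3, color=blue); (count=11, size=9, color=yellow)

Group B, Group A, Group B

Every 'Group A' example satisfies: color is blue. None of the 'Group B' examples do.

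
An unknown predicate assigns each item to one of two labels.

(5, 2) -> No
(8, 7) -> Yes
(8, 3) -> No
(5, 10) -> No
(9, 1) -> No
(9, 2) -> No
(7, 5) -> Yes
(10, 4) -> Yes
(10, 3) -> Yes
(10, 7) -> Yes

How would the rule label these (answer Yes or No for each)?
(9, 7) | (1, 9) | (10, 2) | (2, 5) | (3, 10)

Yes, No, Yes, No, No

The common property of the 'Yes' items is: first > second AND sum ≥ 12. No 'No' item has it.
(9, 7): 9 > 7, 9+7 = 16 — has this property, so Yes.
(1, 9): 1 < 9, 1+9 = 10 — fails this test, so No.
(10, 2): 10 > 2, 10+2 = 12 — has this property, so Yes.
(2, 5): 2 < 5, 2+5 = 7 — fails this test, so No.
(3, 10): 3 < 10, 3+10 = 13 — fails this test, so No.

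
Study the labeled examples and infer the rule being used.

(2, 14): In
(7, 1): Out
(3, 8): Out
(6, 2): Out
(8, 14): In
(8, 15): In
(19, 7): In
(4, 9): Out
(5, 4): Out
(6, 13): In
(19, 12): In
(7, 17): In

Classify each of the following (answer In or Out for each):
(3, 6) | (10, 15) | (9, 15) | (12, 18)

One predicate separates the groups cleanly: sum ≥ 16.
(3, 6): 3+6 = 9 — doesn't match, so Out. (10, 15): 10+15 = 25 — passes, so In. (9, 15): 9+15 = 24 — passes, so In. (12, 18): 12+18 = 30 — passes, so In.

Out, In, In, In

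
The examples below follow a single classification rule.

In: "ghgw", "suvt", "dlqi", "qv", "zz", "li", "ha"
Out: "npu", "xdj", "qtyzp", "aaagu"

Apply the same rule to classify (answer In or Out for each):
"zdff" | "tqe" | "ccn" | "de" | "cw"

In, Out, Out, In, In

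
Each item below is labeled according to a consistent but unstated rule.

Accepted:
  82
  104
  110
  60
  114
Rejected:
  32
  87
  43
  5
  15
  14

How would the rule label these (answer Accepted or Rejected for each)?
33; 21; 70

The classifier is using: even AND at least 43.
33 — 33 is odd, 33 < 43, hence Rejected.
21 — 21 is odd, 21 < 43, hence Rejected.
70 — 70 is even, 70 ≥ 43, hence Accepted.

Rejected, Rejected, Accepted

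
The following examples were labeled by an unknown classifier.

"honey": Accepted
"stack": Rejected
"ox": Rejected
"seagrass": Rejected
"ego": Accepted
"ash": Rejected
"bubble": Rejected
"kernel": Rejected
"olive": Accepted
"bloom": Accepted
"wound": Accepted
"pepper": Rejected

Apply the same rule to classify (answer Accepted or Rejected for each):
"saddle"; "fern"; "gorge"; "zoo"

Rejected, Rejected, Accepted, Accepted

The simplest hypothesis consistent with all the labels is: odd length AND contains 'o'.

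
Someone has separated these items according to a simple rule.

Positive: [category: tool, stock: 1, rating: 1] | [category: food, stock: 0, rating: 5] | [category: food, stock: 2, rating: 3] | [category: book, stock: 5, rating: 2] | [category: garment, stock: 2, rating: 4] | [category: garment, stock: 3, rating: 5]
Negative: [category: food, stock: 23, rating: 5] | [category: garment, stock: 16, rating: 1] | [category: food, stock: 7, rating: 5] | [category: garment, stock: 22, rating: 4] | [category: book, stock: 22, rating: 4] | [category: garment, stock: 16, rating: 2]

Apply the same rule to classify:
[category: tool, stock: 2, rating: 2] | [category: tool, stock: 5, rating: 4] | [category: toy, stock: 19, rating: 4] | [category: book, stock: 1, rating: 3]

Positive, Positive, Negative, Positive

The simplest hypothesis consistent with all the labels is: stock ≤ 5.
[category: tool, stock: 2, rating: 2] — stock = 2, hence Positive. [category: tool, stock: 5, rating: 4] — stock = 5, hence Positive. [category: toy, stock: 19, rating: 4] — stock = 19, hence Negative. [category: book, stock: 1, rating: 3] — stock = 1, hence Positive.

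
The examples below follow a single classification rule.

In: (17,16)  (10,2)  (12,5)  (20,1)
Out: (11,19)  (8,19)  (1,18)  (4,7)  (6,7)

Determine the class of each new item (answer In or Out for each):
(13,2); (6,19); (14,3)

In, Out, In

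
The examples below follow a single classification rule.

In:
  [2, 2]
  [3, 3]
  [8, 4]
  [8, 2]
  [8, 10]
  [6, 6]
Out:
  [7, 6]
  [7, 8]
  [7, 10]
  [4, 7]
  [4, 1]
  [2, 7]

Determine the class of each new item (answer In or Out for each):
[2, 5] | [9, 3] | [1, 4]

The pattern is that an item is 'In' exactly when: sum is even.
[2, 5] → 2+5 = 7 → Out. [9, 3] → 9+3 = 12 → In. [1, 4] → 1+4 = 5 → Out.

Out, In, Out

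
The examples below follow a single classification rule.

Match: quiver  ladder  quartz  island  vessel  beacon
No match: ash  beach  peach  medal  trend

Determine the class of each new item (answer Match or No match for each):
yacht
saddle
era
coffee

No match, Match, No match, Match

'Match' ⟺ even length.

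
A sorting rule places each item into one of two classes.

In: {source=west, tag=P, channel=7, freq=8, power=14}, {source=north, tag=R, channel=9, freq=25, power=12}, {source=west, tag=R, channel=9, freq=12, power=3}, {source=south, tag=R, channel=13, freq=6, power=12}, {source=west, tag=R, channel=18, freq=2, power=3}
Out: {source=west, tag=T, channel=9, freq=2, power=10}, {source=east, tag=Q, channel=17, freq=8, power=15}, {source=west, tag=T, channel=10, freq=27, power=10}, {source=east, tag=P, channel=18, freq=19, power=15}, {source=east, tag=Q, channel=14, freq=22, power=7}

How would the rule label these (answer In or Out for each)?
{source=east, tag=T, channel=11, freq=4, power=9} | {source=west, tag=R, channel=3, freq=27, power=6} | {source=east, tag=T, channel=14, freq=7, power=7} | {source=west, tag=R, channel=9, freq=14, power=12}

Out, In, Out, In

A rule that fits every label: tag is R OR power = 14 — true of each 'In' example, false of each 'Out' one.
Out: {source=east, tag=T, channel=11, freq=4, power=9}, since tag is T, power = 9. In: {source=west, tag=R, channel=3, freq=27, power=6}, since tag is R, power = 6. Out: {source=east, tag=T, channel=14, freq=7, power=7}, since tag is T, power = 7. In: {source=west, tag=R, channel=9, freq=14, power=12}, since tag is R, power = 12.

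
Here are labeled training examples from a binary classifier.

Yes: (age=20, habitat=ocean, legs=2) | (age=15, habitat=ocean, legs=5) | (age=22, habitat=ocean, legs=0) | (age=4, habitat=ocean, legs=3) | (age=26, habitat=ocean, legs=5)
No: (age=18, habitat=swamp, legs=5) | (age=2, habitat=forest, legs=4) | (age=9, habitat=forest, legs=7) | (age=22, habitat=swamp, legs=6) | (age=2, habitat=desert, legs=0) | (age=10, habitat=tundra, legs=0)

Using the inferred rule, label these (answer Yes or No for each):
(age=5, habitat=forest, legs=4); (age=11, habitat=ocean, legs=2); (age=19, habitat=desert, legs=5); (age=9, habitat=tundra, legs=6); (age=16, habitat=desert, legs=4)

Every 'Yes' example satisfies: habitat is ocean. None of the 'No' examples do.
(age=5, habitat=forest, legs=4) — habitat is forest, hence No.
(age=11, habitat=ocean, legs=2) — habitat is ocean, hence Yes.
(age=19, habitat=desert, legs=5) — habitat is desert, hence No.
(age=9, habitat=tundra, legs=6) — habitat is tundra, hence No.
(age=16, habitat=desert, legs=4) — habitat is desert, hence No.

No, Yes, No, No, No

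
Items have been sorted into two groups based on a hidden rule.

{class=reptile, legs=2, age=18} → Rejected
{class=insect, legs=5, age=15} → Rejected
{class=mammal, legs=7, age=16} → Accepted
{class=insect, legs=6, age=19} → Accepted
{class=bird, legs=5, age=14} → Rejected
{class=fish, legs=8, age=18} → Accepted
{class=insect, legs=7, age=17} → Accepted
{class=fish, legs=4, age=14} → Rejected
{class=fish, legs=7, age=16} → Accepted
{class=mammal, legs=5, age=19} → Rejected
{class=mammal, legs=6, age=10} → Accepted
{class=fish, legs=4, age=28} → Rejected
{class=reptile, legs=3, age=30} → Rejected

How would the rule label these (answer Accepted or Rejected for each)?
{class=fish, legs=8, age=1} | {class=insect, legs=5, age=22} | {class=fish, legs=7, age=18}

Accepted, Rejected, Accepted

A rule that fits every label: legs ≥ 6 — true of each 'Accepted' example, false of each 'Rejected' one.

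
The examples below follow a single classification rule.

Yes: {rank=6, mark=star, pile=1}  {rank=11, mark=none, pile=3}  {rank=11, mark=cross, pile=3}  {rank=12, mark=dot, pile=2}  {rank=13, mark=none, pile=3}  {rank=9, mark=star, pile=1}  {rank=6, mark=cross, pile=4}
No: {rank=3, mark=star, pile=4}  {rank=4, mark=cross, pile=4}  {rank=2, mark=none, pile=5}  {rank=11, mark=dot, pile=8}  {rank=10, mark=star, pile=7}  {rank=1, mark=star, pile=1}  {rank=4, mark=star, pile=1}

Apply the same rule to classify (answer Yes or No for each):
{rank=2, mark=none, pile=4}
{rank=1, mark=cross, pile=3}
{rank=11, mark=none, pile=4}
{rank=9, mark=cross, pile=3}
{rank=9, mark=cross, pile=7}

The rule appears to be: pile ≤ 4 AND rank ≥ 6.
{rank=2, mark=none, pile=4} — pile = 4, rank = 2, hence No. {rank=1, mark=cross, pile=3} — pile = 3, rank = 1, hence No. {rank=11, mark=none, pile=4} — pile = 4, rank = 11, hence Yes. {rank=9, mark=cross, pile=3} — pile = 3, rank = 9, hence Yes. {rank=9, mark=cross, pile=7} — pile = 7, rank = 9, hence No.

No, No, Yes, Yes, No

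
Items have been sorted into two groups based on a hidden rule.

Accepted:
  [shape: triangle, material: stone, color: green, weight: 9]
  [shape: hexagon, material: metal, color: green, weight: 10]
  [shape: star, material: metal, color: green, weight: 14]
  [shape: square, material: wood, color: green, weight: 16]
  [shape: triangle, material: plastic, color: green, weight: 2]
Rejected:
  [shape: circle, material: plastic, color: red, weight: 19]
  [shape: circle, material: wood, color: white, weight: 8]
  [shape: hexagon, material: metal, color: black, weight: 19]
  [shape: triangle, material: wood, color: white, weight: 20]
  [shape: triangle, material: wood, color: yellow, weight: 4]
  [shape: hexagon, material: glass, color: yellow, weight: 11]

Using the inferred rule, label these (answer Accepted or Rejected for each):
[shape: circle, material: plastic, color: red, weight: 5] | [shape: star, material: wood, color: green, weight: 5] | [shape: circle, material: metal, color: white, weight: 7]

Rejected, Accepted, Rejected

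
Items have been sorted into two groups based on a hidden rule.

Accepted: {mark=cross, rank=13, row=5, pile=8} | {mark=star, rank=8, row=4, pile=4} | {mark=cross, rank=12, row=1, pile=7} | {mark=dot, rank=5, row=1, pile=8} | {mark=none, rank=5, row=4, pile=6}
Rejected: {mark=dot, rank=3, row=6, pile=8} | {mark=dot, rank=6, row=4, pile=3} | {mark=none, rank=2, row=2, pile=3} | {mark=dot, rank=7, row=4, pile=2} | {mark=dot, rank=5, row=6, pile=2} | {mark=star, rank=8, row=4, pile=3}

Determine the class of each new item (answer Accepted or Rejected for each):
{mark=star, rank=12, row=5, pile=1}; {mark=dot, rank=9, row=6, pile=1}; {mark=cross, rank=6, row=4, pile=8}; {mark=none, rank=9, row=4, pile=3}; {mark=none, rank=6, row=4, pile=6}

The pattern is that an item is 'Accepted' exactly when: pile ≥ 4 AND row ≤ 5.

Rejected, Rejected, Accepted, Rejected, Accepted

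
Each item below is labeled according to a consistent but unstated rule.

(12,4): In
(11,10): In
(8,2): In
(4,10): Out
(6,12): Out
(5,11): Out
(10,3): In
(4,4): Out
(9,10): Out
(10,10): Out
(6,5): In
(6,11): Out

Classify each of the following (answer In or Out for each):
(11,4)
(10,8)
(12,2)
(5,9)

In, In, In, Out

Checking candidate rules against both groups, what survives is: first > second.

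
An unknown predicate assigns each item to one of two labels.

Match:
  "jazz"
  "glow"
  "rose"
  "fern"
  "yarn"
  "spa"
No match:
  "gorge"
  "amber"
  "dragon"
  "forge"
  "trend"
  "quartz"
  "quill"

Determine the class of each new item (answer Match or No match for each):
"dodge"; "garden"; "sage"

No match, No match, Match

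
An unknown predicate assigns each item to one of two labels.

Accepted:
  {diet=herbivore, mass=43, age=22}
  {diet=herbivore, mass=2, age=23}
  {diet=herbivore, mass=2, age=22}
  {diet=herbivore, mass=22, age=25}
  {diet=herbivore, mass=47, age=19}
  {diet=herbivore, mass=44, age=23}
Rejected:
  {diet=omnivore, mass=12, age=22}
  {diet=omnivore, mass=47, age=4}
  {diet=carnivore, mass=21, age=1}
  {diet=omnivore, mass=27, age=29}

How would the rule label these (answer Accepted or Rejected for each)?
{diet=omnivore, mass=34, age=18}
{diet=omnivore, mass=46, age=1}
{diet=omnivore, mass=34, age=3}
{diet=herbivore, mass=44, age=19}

Rejected, Rejected, Rejected, Accepted

All 'Accepted' examples share one property — diet is herbivore — and every 'Rejected' example lacks it.
{diet=omnivore, mass=34, age=18}: Rejected (diet is omnivore).
{diet=omnivore, mass=46, age=1}: Rejected (diet is omnivore).
{diet=omnivore, mass=34, age=3}: Rejected (diet is omnivore).
{diet=herbivore, mass=44, age=19}: Accepted (diet is herbivore).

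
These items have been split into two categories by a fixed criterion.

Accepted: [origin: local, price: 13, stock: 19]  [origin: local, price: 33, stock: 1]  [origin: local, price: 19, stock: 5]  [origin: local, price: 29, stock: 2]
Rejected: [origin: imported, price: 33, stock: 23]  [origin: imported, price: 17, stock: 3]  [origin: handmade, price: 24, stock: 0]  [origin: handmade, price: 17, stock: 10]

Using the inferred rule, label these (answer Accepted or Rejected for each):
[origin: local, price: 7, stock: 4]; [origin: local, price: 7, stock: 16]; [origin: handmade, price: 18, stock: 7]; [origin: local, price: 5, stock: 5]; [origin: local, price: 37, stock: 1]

One predicate separates the groups cleanly: origin is local.
[origin: local, price: 7, stock: 4] — origin is local, hence Accepted.
[origin: local, price: 7, stock: 16] — origin is local, hence Accepted.
[origin: handmade, price: 18, stock: 7] — origin is handmade, hence Rejected.
[origin: local, price: 5, stock: 5] — origin is local, hence Accepted.
[origin: local, price: 37, stock: 1] — origin is local, hence Accepted.

Accepted, Accepted, Rejected, Accepted, Accepted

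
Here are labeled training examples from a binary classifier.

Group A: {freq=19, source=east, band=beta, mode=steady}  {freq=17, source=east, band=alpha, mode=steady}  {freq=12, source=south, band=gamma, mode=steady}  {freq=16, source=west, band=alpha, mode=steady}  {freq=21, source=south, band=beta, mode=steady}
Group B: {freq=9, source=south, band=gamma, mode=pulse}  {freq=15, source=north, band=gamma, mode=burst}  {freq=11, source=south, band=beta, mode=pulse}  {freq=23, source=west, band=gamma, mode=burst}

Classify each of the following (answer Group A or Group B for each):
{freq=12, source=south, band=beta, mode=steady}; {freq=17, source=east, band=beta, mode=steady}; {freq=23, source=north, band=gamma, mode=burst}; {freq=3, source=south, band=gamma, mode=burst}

Group A, Group A, Group B, Group B

Every 'Group A' example satisfies: mode is steady. None of the 'Group B' examples do.
Group A: {freq=12, source=south, band=beta, mode=steady}, since mode is steady.
Group A: {freq=17, source=east, band=beta, mode=steady}, since mode is steady.
Group B: {freq=23, source=north, band=gamma, mode=burst}, since mode is burst.
Group B: {freq=3, source=south, band=gamma, mode=burst}, since mode is burst.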